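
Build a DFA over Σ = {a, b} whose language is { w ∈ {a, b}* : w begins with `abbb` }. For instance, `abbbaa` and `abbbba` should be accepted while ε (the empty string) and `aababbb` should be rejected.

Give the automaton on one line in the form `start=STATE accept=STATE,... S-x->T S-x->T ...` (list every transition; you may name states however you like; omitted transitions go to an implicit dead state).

Check the first 4 symbols one by one: q0 through q3 record how many have matched `abbb` so far; any wrong symbol goes to the dead state q5. After all 4 match we enter the accepting sink q4.
        a   b  
>  q0   q1  q5 
   q1   q5  q2 
   q2   q5  q3 
   q3   q5  q4 
 * q4   q4  q4 
   q5   q5  q5 
(> = start, * = accepting)

start=q0 accept=q4 q0-a->q1 q0-b->q5 q1-a->q5 q1-b->q2 q2-a->q5 q2-b->q3 q3-a->q5 q3-b->q4 q4-a->q4 q4-b->q4 q5-a->q5 q5-b->q5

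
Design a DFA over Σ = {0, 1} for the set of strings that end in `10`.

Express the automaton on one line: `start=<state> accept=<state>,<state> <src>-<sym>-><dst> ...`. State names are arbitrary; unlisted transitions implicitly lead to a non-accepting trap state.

Remember how much of `10` the current input suffix matches. State q0 means no match yet; q1 means the last symbol is `1`; q2 means the last 2 symbols are `10`. Only q2 accepts. On a mismatch, fall back to the longest proper suffix that is still a prefix of `10`.
With 3 states:
        0   1  
>  q0   q0  q1 
   q1   q2  q1 
 * q2   q0  q1 
(> = start, * = accepting)

start=q0 accept=q2 q0-0->q0 q0-1->q1 q1-0->q2 q1-1->q1 q2-0->q0 q2-1->q1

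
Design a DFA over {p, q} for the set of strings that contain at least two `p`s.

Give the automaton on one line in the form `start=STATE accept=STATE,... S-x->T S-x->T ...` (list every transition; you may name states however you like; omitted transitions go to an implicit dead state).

Only the number of `p`s matters, and only up to 3. Make a chain A → B → C → D advanced by each `p` (with D absorbing); every other symbol self-loops. The accepting set is {C, D}.
       p  q 
>  A   B  A 
   B   C  B 
 * C   D  C 
 * D   D  D 
(> = start, * = accepting)

start=A accept=C,D A-p->B A-q->A B-p->C B-q->B C-p->D C-q->C D-p->D D-q->D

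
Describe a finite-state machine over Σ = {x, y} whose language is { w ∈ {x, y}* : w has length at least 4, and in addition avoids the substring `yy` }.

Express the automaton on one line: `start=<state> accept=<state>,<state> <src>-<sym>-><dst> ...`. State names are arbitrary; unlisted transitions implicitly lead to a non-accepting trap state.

start=q0 accept=q8,q9 q0-x->q1 q0-y->q2 q1-x->q3 q1-y->q4 q2-x->q3 q2-y->q5 q3-x->q6 q3-y->q7 q4-x->q6 q4-y->q5 q5-x->q5 q5-y->q5 q6-x->q8 q6-y->q9 q7-x->q8 q7-y->q5 q8-x->q8 q8-y->q9 q9-x->q8 q9-y->q5

Handle the two conditions separately and then intersect. One (6 states) tracks the input length, saturating at 5; the other (3 states) tracks partial matches of the forbidden pattern `yy`. Each combined state is a pair, one component from each; accept when both components accept. Equivalent product states are then merged.
With 10 states:
        x   y  
>  q0   q1  q2 
   q1   q3  q4 
   q2   q3  q5 
   q3   q6  q7 
   q4   q6  q5 
   q5   q5  q5 
   q6   q8  q9 
   q7   q8  q5 
 * q8   q8  q9 
 * q9   q8  q5 
(> = start, * = accepting)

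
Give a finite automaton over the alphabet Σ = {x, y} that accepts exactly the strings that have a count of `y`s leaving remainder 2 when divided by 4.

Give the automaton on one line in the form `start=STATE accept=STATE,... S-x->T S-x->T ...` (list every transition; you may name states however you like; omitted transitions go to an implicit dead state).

start=A accept=C A-x->A A-y->B B-x->B B-y->C C-x->C C-y->D D-x->D D-y->A

Keep the running count of `y`s modulo 4: each `y` advances along the cycle A → B → C → D → A while other symbols loop. Accept at C.
A 4-state machine:
       x  y 
>  A   A  B 
   B   B  C 
 * C   C  D 
   D   D  A 
(> = start, * = accepting)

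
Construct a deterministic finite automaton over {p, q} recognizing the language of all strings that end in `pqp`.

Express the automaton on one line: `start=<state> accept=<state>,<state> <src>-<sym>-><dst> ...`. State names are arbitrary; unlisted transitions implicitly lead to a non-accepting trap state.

start=A accept=D A-p->B A-q->A B-p->B B-q->C C-p->D C-q->A D-p->B D-q->C

Let each state record the length of the longest suffix of the input read so far that is also a prefix of `pqp`. B means the last symbol is `p`; C means the last 2 symbols are `pq`; D means the last 3 symbols are `pqp`. Accept only at D, where the string currently ends in `pqp`.
       p  q 
>  A   B  A 
   B   B  C 
   C   D  A 
 * D   B  C 
(> = start, * = accepting)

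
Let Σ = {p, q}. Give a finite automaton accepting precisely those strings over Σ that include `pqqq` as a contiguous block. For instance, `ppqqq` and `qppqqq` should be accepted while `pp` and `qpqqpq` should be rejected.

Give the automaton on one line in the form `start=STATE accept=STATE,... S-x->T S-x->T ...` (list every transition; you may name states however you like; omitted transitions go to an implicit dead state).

Track how much of `pqqq` has been matched so far: state s0 is no progress, s4 is the absorbing accept state reached once `pqqq` has occurred. Intermediate states record partial matches; on a mismatch, fall back to the longest reusable overlap.
        p   q  
>  s0   s1  s0 
   s1   s1  s2 
   s2   s1  s3 
   s3   s1  s4 
 * s4   s4  s4 
(> = start, * = accepting)

start=s0 accept=s4 s0-p->s1 s0-q->s0 s1-p->s1 s1-q->s2 s2-p->s1 s2-q->s3 s3-p->s1 s3-q->s4 s4-p->s4 s4-q->s4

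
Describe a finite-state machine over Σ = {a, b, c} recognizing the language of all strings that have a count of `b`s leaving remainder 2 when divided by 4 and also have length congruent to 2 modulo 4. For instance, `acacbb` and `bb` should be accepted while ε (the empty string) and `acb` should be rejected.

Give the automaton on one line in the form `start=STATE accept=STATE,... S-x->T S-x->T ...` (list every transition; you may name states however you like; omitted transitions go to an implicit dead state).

start=s0 accept=s5 s0-a->s1 s0-b->s2 s0-c->s1 s1-a->s3 s1-b->s4 s1-c->s3 s2-a->s4 s2-b->s5 s2-c->s4 s3-a->s6 s3-b->s7 s3-c->s6 s4-a->s7 s4-b->s8 s4-c->s7 s5-a->s8 s5-b->s9 s5-c->s8 s6-a->s0 s6-b->s10 s6-c->s0 s7-a->s10 s7-b->s11 s7-c->s10 s8-a->s11 s8-b->s12 s8-c->s11 s9-a->s12 s9-b->s0 s9-c->s12 s10-a->s2 s10-b->s13 s10-c->s2 s11-a->s13 s11-b->s14 s11-c->s13 s12-a->s14 s12-b->s1 s12-c->s14 s13-a->s5 s13-b->s15 s13-c->s5 s14-a->s15 s14-b->s3 s14-c->s15 s15-a->s9 s15-b->s6 s15-c->s9

Handle the two conditions separately and then intersect. The first has 4 states tracking the count of `b`s modulo 4; the second has 4 states tracking the input length modulo 4. A product state is a pair (one from each), accepting exactly when both do.
16 states suffice.
          a    b    c  
>  s0     s1   s2   s1 
   s1     s3   s4   s3 
   s2     s4   s5   s4 
   s3     s6   s7   s6 
   s4     s7   s8   s7 
 * s5     s8   s9   s8 
   s6     s0  s10   s0 
   s7    s10  s11  s10 
   s8    s11  s12  s11 
   s9    s12   s0  s12 
   s10    s2  s13   s2 
   s11   s13  s14  s13 
   s12   s14   s1  s14 
   s13    s5  s15   s5 
   s14   s15   s3  s15 
   s15    s9   s6   s9 
(> = start, * = accepting)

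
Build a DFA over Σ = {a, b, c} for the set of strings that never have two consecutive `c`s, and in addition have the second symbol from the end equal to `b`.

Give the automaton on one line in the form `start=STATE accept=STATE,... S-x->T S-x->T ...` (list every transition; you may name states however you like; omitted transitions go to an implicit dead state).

Handle the two conditions separately and then intersect. The first has 3 states tracking partial matches of the forbidden pattern `cc`; the second has 13 states tracking the last 2 symbols read. A product state is a pair (one from each), accepting exactly when both do. After merging equivalent states the machine shrinks.
A 7-state machine:
        a   b   c  
>  q0   q0  q1  q2 
   q1   q3  q4  q5 
   q2   q0  q1  q6 
 * q3   q0  q1  q2 
 * q4   q3  q4  q5 
 * q5   q0  q1  q6 
   q6   q6  q6  q6 
(> = start, * = accepting)

start=q0 accept=q3,q4,q5 q0-a->q0 q0-b->q1 q0-c->q2 q1-a->q3 q1-b->q4 q1-c->q5 q2-a->q0 q2-b->q1 q2-c->q6 q3-a->q0 q3-b->q1 q3-c->q2 q4-a->q3 q4-b->q4 q4-c->q5 q5-a->q0 q5-b->q1 q5-c->q6 q6-a->q6 q6-b->q6 q6-c->q6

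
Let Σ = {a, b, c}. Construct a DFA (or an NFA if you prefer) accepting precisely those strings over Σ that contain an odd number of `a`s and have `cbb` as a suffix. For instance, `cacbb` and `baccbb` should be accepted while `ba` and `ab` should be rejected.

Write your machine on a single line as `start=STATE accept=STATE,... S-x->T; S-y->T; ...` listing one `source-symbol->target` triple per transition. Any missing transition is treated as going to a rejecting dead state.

start=s0; accept=s4; s0-a->s1; s0-b->s0; s0-c->s0; s1-a->s0; s1-b->s1; s1-c->s2; s2-a->s0; s2-b->s3; s2-c->s2; s3-a->s0; s3-b->s4; s3-c->s2; s4-a->s0; s4-b->s1; s4-c->s2

Handle the two conditions separately and then intersect. The first has 2 states tracking the count of `a`s modulo 2; the second has 4 states tracking how much of the suffix `cbb` has currently been matched. A product state is a pair (one from each), accepting exactly when both do. Equivalent product states are then merged.
5 states suffice.
        a   b   c  
>  s0   s1  s0  s0 
   s1   s0  s1  s2 
   s2   s0  s3  s2 
   s3   s0  s4  s2 
 * s4   s0  s1  s2 
(> = start, * = accepting)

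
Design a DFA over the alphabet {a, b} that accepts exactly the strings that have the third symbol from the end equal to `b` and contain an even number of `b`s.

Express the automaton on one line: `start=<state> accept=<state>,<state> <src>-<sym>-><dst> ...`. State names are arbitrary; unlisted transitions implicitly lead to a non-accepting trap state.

Handle the two conditions separately and then intersect. One (15 states) tracks the last 3 symbols read; the other (2 states) tracks the count of `b`s modulo 2. Each combined state is a pair, one component from each; accept when both components accept. After merging equivalent states the machine shrinks.
          a    b  
>  q0     q0   q1 
   q1     q2   q3 
   q2     q4   q5 
   q3     q6   q7 
   q4     q4   q8 
 * q5     q9   q7 
 * q6    q10   q1 
   q7     q2  q11 
   q8     q9   q7 
   q9    q10   q1 
 * q10    q0   q1 
 * q11    q6   q7 
(> = start, * = accepting)

start=q0 accept=q5,q6,q10,q11 q0-a->q0 q0-b->q1 q1-a->q2 q1-b->q3 q2-a->q4 q2-b->q5 q3-a->q6 q3-b->q7 q4-a->q4 q4-b->q8 q5-a->q9 q5-b->q7 q6-a->q10 q6-b->q1 q7-a->q2 q7-b->q11 q8-a->q9 q8-b->q7 q9-a->q10 q9-b->q1 q10-a->q0 q10-b->q1 q11-a->q6 q11-b->q7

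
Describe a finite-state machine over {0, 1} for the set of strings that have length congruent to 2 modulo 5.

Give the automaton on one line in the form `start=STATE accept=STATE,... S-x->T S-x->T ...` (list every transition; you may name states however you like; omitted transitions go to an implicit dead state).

Count input length modulo 5: every symbol advances one step around the cycle s0 → s1 → s2 → s3 → s4 → s0. Accept at s2.
        0   1  
>  s0   s1  s1 
   s1   s2  s2 
 * s2   s3  s3 
   s3   s4  s4 
   s4   s0  s0 
(> = start, * = accepting)

start=s0 accept=s2 s0-0->s1 s0-1->s1 s1-0->s2 s1-1->s2 s2-0->s3 s2-1->s3 s3-0->s4 s3-1->s4 s4-0->s0 s4-1->s0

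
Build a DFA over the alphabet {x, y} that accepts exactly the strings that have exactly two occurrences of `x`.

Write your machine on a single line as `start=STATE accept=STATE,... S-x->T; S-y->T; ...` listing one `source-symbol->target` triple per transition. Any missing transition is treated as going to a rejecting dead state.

start=q0; accept=q2; q0-x->q1; q0-y->q0; q1-x->q2; q1-y->q1; q2-x->q3; q2-y->q2; q3-x->q3; q3-y->q3

Only the number of `x`s matters, and only up to 3. Make a chain q0 → q1 → q2 → q3 advanced by each `x` (with q3 absorbing); every other symbol self-loops. The accepting set is {q2}.
With 4 states:
        x   y  
>  q0   q1  q0 
   q1   q2  q1 
 * q2   q3  q2 
   q3   q3  q3 
(> = start, * = accepting)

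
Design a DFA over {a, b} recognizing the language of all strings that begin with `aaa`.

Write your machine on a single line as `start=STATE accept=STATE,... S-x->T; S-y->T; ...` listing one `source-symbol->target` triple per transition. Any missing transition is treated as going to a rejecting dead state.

start=q0; accept=q3; q0-a->q1; q0-b->q4; q1-a->q2; q1-b->q4; q2-a->q3; q2-b->q4; q3-a->q3; q3-b->q3; q4-a->q4; q4-b->q4

Walk along `aaa` while the input agrees: from q0 take `a` to q1, and so on. Any deviation drops to the rejecting sink q4. Once q3 is reached the prefix is confirmed and every continuation is accepted.
5 states suffice.
        a   b  
>  q0   q1  q4 
   q1   q2  q4 
   q2   q3  q4 
 * q3   q3  q3 
   q4   q4  q4 
(> = start, * = accepting)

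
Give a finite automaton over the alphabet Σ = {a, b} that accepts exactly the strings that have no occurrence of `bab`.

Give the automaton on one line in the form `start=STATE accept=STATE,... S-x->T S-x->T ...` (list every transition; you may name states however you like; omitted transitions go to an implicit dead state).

This is the complement of 'contains `bab`'. Use the same substring-matching states — q0 through q3 holding how much of `bab` has just been matched — but flip the accepting set: everything except the trap q3 accepts.
4 states suffice.
        a   b  
>* q0   q0  q1 
 * q1   q2  q1 
 * q2   q0  q3 
   q3   q3  q3 
(> = start, * = accepting)

start=q0 accept=q0,q1,q2 q0-a->q0 q0-b->q1 q1-a->q2 q1-b->q1 q2-a->q0 q2-b->q3 q3-a->q3 q3-b->q3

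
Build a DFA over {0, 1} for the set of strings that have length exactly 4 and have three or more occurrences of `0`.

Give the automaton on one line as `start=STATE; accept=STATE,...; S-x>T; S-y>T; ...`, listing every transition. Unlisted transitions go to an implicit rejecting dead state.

start=A; accept=I; A-0>B; A-1>C; B-0>D; B-1>E; C-0>E; C-1>F; D-0>G; D-1>H; E-0>H; E-1>F; F-0>F; F-1>F; G-0>I; G-1>I; H-0>I; H-1>F; I-0>F; I-1>F

Build one automaton per condition and run them in lockstep. The first has 6 states tracking the input length, saturating at 5; the second has 5 states tracking the count of `0`s, saturating at 4. A product state is a pair (one from each), accepting exactly when both do. Equivalent product states are then merged.
9 states suffice.
       0  1 
>  A   B  C 
   B   D  E 
   C   E  F 
   D   G  H 
   E   H  F 
   F   F  F 
   G   I  I 
   H   I  F 
 * I   F  F 
(> = start, * = accepting)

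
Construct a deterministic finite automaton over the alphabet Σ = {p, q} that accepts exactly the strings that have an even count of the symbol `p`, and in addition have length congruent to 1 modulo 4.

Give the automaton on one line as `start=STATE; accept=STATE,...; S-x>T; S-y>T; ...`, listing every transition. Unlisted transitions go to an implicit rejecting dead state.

start=s0; accept=s2; s0-p>s1; s0-q>s2; s1-p>s3; s1-q>s4; s2-p>s4; s2-q>s3; s3-p>s5; s3-q>s6; s4-p>s6; s4-q>s5; s5-p>s0; s5-q>s7; s6-p>s7; s6-q>s0; s7-p>s2; s7-q>s1

Handle the two conditions separately and then intersect. The first has 2 states tracking the count of `p`s modulo 2; the second has 4 states tracking the input length modulo 4. A product state is a pair (one from each), accepting exactly when both do.
An 8-state machine:
        p   q  
>  s0   s1  s2 
   s1   s3  s4 
 * s2   s4  s3 
   s3   s5  s6 
   s4   s6  s5 
   s5   s0  s7 
   s6   s7  s0 
   s7   s2  s1 
(> = start, * = accepting)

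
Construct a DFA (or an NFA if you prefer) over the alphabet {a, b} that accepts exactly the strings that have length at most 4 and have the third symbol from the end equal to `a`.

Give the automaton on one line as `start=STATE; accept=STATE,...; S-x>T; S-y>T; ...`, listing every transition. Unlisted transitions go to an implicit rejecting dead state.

Handle the two conditions separately and then intersect. The first has 6 states tracking the input length, saturating at 5; the second has 15 states tracking the last 3 symbols read. A product state is a pair (one from each), accepting exactly when both do. After merging equivalent states the machine shrinks.
9 states suffice.
        a   b  
>  S0   S1  S2 
   S1   S3  S4 
   S2   S5  S6 
   S3   S7  S7 
   S4   S8  S8 
   S5   S4  S4 
   S6   S6  S6 
 * S7   S8  S8 
 * S8   S6  S6 
(> = start, * = accepting)

start=S0; accept=S7,S8; S0-a>S1; S0-b>S2; S1-a>S3; S1-b>S4; S2-a>S5; S2-b>S6; S3-a>S7; S3-b>S7; S4-a>S8; S4-b>S8; S5-a>S4; S5-b>S4; S6-a>S6; S6-b>S6; S7-a>S8; S7-b>S8; S8-a>S6; S8-b>S6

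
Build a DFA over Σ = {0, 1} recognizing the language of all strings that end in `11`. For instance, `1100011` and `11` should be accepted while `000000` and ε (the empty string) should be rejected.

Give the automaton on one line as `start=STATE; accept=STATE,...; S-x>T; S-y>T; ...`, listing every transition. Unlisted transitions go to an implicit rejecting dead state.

Let each state record the length of the longest suffix of the input read so far that is also a prefix of `11`. q1 means the last symbol is `1`; q2 means the last 2 symbols are `11`. Accept only at q2, where the string currently ends in `11`.
        0   1  
>  q0   q0  q1 
   q1   q0  q2 
 * q2   q0  q2 
(> = start, * = accepting)

start=q0; accept=q2; q0-0>q0; q0-1>q1; q1-0>q0; q1-1>q2; q2-0>q0; q2-1>q2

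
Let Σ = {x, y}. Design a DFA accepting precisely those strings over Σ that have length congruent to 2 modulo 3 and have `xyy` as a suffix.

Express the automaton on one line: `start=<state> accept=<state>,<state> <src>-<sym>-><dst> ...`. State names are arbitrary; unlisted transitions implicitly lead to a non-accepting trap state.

start=A accept=F A-x->B A-y->B B-x->C B-y->C C-x->D C-y->A D-x->B D-y->E E-x->C E-y->F F-x->D F-y->A

Build one automaton per condition and run them in lockstep. One (3 states) tracks the input length modulo 3; the other (4 states) tracks how much of the suffix `xyy` has currently been matched. Each combined state is a pair, one component from each; accept when both components accept. After merging equivalent states the machine shrinks.
With 6 states:
       x  y 
>  A   B  B 
   B   C  C 
   C   D  A 
   D   B  E 
   E   C  F 
 * F   D  A 
(> = start, * = accepting)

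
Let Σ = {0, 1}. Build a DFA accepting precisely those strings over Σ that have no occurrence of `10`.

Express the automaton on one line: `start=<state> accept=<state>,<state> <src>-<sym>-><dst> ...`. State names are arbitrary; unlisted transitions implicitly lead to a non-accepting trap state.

start=q0 accept=q0,q1 q0-0->q0 q0-1->q1 q1-0->q2 q1-1->q1 q2-0->q2 q2-1->q2

This is the complement of 'contains `10`'. Use the same substring-matching states — q0 through q2 holding how much of `10` has just been matched — but flip the accepting set: everything except the trap q2 accepts.
3 states suffice.
        0   1  
>* q0   q0  q1 
 * q1   q2  q1 
   q2   q2  q2 
(> = start, * = accepting)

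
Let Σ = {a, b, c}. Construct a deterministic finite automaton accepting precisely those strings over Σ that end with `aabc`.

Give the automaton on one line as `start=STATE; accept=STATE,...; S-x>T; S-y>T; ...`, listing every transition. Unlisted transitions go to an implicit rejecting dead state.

start=q0; accept=q4; q0-a>q1; q0-b>q0; q0-c>q0; q1-a>q2; q1-b>q0; q1-c>q0; q2-a>q2; q2-b>q3; q2-c>q0; q3-a>q1; q3-b>q0; q3-c>q4; q4-a>q1; q4-b>q0; q4-c>q0

Remember how much of `aabc` the current input suffix matches. State q0 means no match yet; q1 means the last symbol is `a`; q2 means the last 2 symbols are `aa`; q3 means the last 3 symbols are `aab`; q4 means the last 4 symbols are `aabc`. Only q4 accepts. On a mismatch, fall back to the longest proper suffix that is still a prefix of `aabc`.
With 5 states:
        a   b   c  
>  q0   q1  q0  q0 
   q1   q2  q0  q0 
   q2   q2  q3  q0 
   q3   q1  q0  q4 
 * q4   q1  q0  q0 
(> = start, * = accepting)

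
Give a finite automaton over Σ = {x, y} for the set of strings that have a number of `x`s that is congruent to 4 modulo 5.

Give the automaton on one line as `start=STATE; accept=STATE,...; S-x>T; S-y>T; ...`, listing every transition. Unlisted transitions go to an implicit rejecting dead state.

The only thing that matters is how many `x`s have appeared, reduced mod 5. Use one state per residue: S0 for 0, …, S4 for 4. Reading `x` moves to the next residue; anything else stays put. S4 is accepting.
        x   y  
>  S0   S1  S0 
   S1   S2  S1 
   S2   S3  S2 
   S3   S4  S3 
 * S4   S0  S4 
(> = start, * = accepting)

start=S0; accept=S4; S0-x>S1; S0-y>S0; S1-x>S2; S1-y>S1; S2-x>S3; S2-y>S2; S3-x>S4; S3-y>S3; S4-x>S0; S4-y>S4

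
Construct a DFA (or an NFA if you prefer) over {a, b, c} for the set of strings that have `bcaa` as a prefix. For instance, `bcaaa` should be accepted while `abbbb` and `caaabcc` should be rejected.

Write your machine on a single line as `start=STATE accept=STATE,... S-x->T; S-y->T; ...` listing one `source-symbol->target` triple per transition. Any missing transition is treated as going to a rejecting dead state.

Check the first 4 symbols one by one: s0 through s3 record how many have matched `bcaa` so far; any wrong symbol goes to the dead state s5. After all 4 match we enter the accepting sink s4.
6 states suffice.
        a   b   c  
>  s0   s5  s1  s5 
   s1   s5  s5  s2 
   s2   s3  s5  s5 
   s3   s4  s5  s5 
 * s4   s4  s4  s4 
   s5   s5  s5  s5 
(> = start, * = accepting)

start=s0; accept=s4; s0-a->s5; s0-b->s1; s0-c->s5; s1-a->s5; s1-b->s5; s1-c->s2; s2-a->s3; s2-b->s5; s2-c->s5; s3-a->s4; s3-b->s5; s3-c->s5; s4-a->s4; s4-b->s4; s4-c->s4; s5-a->s5; s5-b->s5; s5-c->s5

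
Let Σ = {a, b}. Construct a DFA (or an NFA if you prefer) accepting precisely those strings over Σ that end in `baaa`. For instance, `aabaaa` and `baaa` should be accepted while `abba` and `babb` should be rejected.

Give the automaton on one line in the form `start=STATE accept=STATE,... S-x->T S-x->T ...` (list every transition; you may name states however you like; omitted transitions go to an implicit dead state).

Remember how much of `baaa` the current input suffix matches. State q0 means no match yet; q1 means the last symbol is `b`; q2 means the last 2 symbols are `ba`; q3 means the last 3 symbols are `baa`; q4 means the last 4 symbols are `baaa`. Only q4 accepts. On a mismatch, fall back to the longest proper suffix that is still a prefix of `baaa`.
With 5 states:
        a   b  
>  q0   q0  q1 
   q1   q2  q1 
   q2   q3  q1 
   q3   q4  q1 
 * q4   q0  q1 
(> = start, * = accepting)

start=q0 accept=q4 q0-a->q0 q0-b->q1 q1-a->q2 q1-b->q1 q2-a->q3 q2-b->q1 q3-a->q4 q3-b->q1 q4-a->q0 q4-b->q1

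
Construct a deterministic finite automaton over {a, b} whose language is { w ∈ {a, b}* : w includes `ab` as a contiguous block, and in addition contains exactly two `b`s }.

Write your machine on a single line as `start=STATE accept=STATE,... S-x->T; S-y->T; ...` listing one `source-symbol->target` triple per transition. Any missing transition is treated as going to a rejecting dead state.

Build one automaton per condition and run them in lockstep. One (3 states) tracks whether and how much of `ab` has been seen; the other (4 states) tracks the count of `b`s, saturating at 3. Each combined state is a pair, one component from each; accept when both components accept. Equivalent product states are then merged.
        a   b  
>  S0   S1  S2 
   S1   S1  S3 
   S2   S3  S4 
   S3   S3  S5 
   S4   S4  S4 
 * S5   S5  S4 
(> = start, * = accepting)

start=S0; accept=S5; S0-a->S1; S0-b->S2; S1-a->S1; S1-b->S3; S2-a->S3; S2-b->S4; S3-a->S3; S3-b->S5; S4-a->S4; S4-b->S4; S5-a->S5; S5-b->S4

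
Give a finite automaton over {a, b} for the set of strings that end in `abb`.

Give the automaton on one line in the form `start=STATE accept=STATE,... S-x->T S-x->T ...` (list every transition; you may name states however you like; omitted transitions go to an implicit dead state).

start=S0 accept=S3 S0-a->S1 S0-b->S0 S1-a->S1 S1-b->S2 S2-a->S1 S2-b->S3 S3-a->S1 S3-b->S0

Let each state record the length of the longest suffix of the input read so far that is also a prefix of `abb`. S1 means the last symbol is `a`; S2 means the last 2 symbols are `ab`; S3 means the last 3 symbols are `abb`. Accept only at S3, where the string currently ends in `abb`.
With 4 states:
        a   b  
>  S0   S1  S0 
   S1   S1  S2 
   S2   S1  S3 
 * S3   S1  S0 
(> = start, * = accepting)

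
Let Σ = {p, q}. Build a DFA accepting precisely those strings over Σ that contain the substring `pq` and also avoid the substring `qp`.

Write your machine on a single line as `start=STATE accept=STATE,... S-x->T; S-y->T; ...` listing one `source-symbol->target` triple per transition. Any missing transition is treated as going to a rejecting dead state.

Run two small machines in parallel and take their product. The first has 3 states tracking whether and how much of `pq` has been seen; the second has 3 states tracking partial matches of the forbidden pattern `qp`. A product state is a pair (one from each), accepting exactly when both do.
A 6-state machine:
       p  q 
>  A   B  C 
   B   B  D 
   C   E  C 
 * D   F  D 
   E   E  F 
   F   F  F 
(> = start, * = accepting)

start=A; accept=D; A-p->B; A-q->C; B-p->B; B-q->D; C-p->E; C-q->C; D-p->F; D-q->D; E-p->E; E-q->F; F-p->F; F-q->F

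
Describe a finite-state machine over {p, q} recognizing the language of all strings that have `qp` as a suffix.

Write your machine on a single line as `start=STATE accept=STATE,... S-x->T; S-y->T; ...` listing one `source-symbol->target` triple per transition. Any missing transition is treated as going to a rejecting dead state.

start=s0; accept=s2; s0-p->s0; s0-q->s1; s1-p->s2; s1-q->s1; s2-p->s0; s2-q->s1

Remember how much of `qp` the current input suffix matches. State s0 means no match yet; s1 means the last symbol is `q`; s2 means the last 2 symbols are `qp`. Only s2 accepts. On a mismatch, fall back to the longest proper suffix that is still a prefix of `qp`.
With 3 states:
        p   q  
>  s0   s0  s1 
   s1   s2  s1 
 * s2   s0  s1 
(> = start, * = accepting)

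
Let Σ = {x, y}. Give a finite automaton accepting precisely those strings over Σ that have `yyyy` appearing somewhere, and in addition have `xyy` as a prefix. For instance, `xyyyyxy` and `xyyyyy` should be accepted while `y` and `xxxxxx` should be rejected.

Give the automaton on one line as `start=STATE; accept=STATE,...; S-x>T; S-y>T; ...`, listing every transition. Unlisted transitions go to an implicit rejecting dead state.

Handle the two conditions separately and then intersect. One (5 states) tracks whether and how much of `yyyy` has been seen; the other (5 states) tracks whether the input so far still matches the prefix `xyy`. Each combined state is a pair, one component from each; accept when both components accept.
With 13 states:
          x    y  
>  q0     q1   q2 
   q1     q3   q4 
   q2     q3   q5 
   q3     q3   q2 
   q4     q3   q6 
   q5     q3   q7 
   q6     q8   q9 
   q7     q3  q10 
   q8     q8  q11 
   q9     q8  q12 
   q10   q10  q10 
   q11    q8   q6 
 * q12   q12  q12 
(> = start, * = accepting)

start=q0; accept=q12; q0-x>q1; q0-y>q2; q1-x>q3; q1-y>q4; q2-x>q3; q2-y>q5; q3-x>q3; q3-y>q2; q4-x>q3; q4-y>q6; q5-x>q3; q5-y>q7; q6-x>q8; q6-y>q9; q7-x>q3; q7-y>q10; q8-x>q8; q8-y>q11; q9-x>q8; q9-y>q12; q10-x>q10; q10-y>q10; q11-x>q8; q11-y>q6; q12-x>q12; q12-y>q12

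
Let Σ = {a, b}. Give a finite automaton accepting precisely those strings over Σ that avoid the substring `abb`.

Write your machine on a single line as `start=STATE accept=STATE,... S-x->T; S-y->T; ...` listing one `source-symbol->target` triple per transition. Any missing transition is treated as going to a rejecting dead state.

Track partial matches of the forbidden pattern `abb`. State q3 is a dead state reached once `abb` has occurred; every other state accepts. q0 means no part of `abb` is currently matched.
With 4 states:
        a   b  
>* q0   q1  q0 
 * q1   q1  q2 
 * q2   q1  q3 
   q3   q3  q3 
(> = start, * = accepting)

start=q0; accept=q0,q1,q2; q0-a->q1; q0-b->q0; q1-a->q1; q1-b->q2; q2-a->q1; q2-b->q3; q3-a->q3; q3-b->q3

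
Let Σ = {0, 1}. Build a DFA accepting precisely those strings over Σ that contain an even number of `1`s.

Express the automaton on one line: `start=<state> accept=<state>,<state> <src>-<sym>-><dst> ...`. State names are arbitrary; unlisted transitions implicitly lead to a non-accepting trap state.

start=q0 accept=q0 q0-0->q0 q0-1->q1 q1-0->q1 q1-1->q0

Keep the running count of `1`s modulo 2: each `1` advances along the cycle q0 → q1 → q0 while other symbols loop. Accept at q0.
A 2-state machine:
        0   1  
>* q0   q0  q1 
   q1   q1  q0 
(> = start, * = accepting)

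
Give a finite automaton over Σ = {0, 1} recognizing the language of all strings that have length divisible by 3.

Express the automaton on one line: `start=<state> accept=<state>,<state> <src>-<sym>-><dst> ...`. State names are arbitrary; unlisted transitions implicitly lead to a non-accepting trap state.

Only the length mod 3 matters, so use a 3-cycle: from any state, every input symbol moves to the next state, wrapping q2 back to q0. Mark q0 accepting.
With 3 states:
        0   1  
>* q0   q1  q1 
   q1   q2  q2 
   q2   q0  q0 
(> = start, * = accepting)

start=q0 accept=q0 q0-0->q1 q0-1->q1 q1-0->q2 q1-1->q2 q2-0->q0 q2-1->q0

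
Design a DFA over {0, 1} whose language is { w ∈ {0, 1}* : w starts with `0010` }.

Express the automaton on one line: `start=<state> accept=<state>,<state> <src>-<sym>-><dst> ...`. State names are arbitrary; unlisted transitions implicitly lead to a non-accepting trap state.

Walk along `0010` while the input agrees: from s0 take `0` to s1, and so on. Any deviation drops to the rejecting sink s5. Once s4 is reached the prefix is confirmed and every continuation is accepted.
6 states suffice.
        0   1  
>  s0   s1  s5 
   s1   s2  s5 
   s2   s5  s3 
   s3   s4  s5 
 * s4   s4  s4 
   s5   s5  s5 
(> = start, * = accepting)

start=s0 accept=s4 s0-0->s1 s0-1->s5 s1-0->s2 s1-1->s5 s2-0->s5 s2-1->s3 s3-0->s4 s3-1->s5 s4-0->s4 s4-1->s4 s5-0->s5 s5-1->s5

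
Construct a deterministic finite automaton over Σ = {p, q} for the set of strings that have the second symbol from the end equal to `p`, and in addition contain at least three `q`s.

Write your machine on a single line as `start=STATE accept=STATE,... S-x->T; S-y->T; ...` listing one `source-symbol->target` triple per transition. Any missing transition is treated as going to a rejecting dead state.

start=S0; accept=S5,S7; S0-p->S0; S0-q->S1; S1-p->S1; S1-q->S2; S2-p->S3; S2-q->S4; S3-p->S3; S3-q->S5; S4-p->S6; S4-q->S4; S5-p->S6; S5-q->S4; S6-p->S7; S6-q->S5; S7-p->S7; S7-q->S5

Build one automaton per condition and run them in lockstep. The first has 7 states tracking the last 2 symbols read; the second has 5 states tracking the count of `q`s, saturating at 4. A product state is a pair (one from each), accepting exactly when both do. Minimizing collapses redundant product states.
An 8-state machine:
        p   q  
>  S0   S0  S1 
   S1   S1  S2 
   S2   S3  S4 
   S3   S3  S5 
   S4   S6  S4 
 * S5   S6  S4 
   S6   S7  S5 
 * S7   S7  S5 
(> = start, * = accepting)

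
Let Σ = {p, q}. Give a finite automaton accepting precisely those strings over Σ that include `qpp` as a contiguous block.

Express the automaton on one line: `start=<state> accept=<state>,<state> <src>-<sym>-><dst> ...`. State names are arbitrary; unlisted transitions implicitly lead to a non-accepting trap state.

Track how much of `qpp` has been matched so far: state s0 is no progress, s3 is the absorbing accept state reached once `qpp` has occurred. Intermediate states record partial matches; on a mismatch, fall back to the longest reusable overlap.
A 4-state machine:
        p   q  
>  s0   s0  s1 
   s1   s2  s1 
   s2   s3  s1 
 * s3   s3  s3 
(> = start, * = accepting)

start=s0 accept=s3 s0-p->s0 s0-q->s1 s1-p->s2 s1-q->s1 s2-p->s3 s2-q->s1 s3-p->s3 s3-q->s3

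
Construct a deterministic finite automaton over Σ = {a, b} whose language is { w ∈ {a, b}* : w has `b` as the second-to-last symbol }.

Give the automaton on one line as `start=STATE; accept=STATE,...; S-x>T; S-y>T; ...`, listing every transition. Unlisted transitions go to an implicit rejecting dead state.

Because acceptance depends on a position counted from the end, the machine has to buffer the most recent 2 symbols. Make each state the string of the last up-to-2 symbols read; on input `x` shift the window left and append `x`. Accept when the buffered window has length 2 and begins with `b`.
7 states suffice.
        a   b  
>  S0   S1  S2 
   S1   S3  S4 
   S2   S5  S6 
   S3   S3  S4 
   S4   S5  S6 
 * S5   S3  S4 
 * S6   S5  S6 
(> = start, * = accepting)

start=S0; accept=S5,S6; S0-a>S1; S0-b>S2; S1-a>S3; S1-b>S4; S2-a>S5; S2-b>S6; S3-a>S3; S3-b>S4; S4-a>S5; S4-b>S6; S5-a>S3; S5-b>S4; S6-a>S5; S6-b>S6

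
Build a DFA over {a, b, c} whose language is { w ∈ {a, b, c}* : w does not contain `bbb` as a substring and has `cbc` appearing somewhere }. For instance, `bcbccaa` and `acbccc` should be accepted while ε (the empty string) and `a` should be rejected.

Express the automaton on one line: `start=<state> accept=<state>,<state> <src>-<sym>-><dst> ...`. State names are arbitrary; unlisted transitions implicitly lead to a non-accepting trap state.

start=s0 accept=s6,s8,s10 s0-a->s0 s0-b->s1 s0-c->s2 s1-a->s0 s1-b->s3 s1-c->s2 s2-a->s0 s2-b->s4 s2-c->s2 s3-a->s0 s3-b->s5 s3-c->s2 s4-a->s0 s4-b->s3 s4-c->s6 s5-a->s5 s5-b->s5 s5-c->s7 s6-a->s6 s6-b->s8 s6-c->s6 s7-a->s5 s7-b->s9 s7-c->s7 s8-a->s6 s8-b->s10 s8-c->s6 s9-a->s5 s9-b->s5 s9-c->s11 s10-a->s6 s10-b->s11 s10-c->s6 s11-a->s11 s11-b->s11 s11-c->s11

Build one automaton per condition and run them in lockstep. The first has 4 states tracking partial matches of the forbidden pattern `bbb`; the second has 4 states tracking whether and how much of `cbc` has been seen. A product state is a pair (one from each), accepting exactly when both do.
12 states suffice.
          a    b    c  
>  s0     s0   s1   s2 
   s1     s0   s3   s2 
   s2     s0   s4   s2 
   s3     s0   s5   s2 
   s4     s0   s3   s6 
   s5     s5   s5   s7 
 * s6     s6   s8   s6 
   s7     s5   s9   s7 
 * s8     s6  s10   s6 
   s9     s5   s5  s11 
 * s10    s6  s11   s6 
   s11   s11  s11  s11 
(> = start, * = accepting)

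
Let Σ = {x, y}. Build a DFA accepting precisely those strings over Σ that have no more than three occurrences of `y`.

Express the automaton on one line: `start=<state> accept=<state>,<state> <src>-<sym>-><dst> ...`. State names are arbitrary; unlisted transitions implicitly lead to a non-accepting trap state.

Count `y`s, saturating at 4: states A through D mean 0 through 3 `y`s seen; E means more than 3. Each `y` increments (capped at E); other symbols loop. Accept from {A, B, C, D}.
5 states suffice.
       x  y 
>* A   A  B 
 * B   B  C 
 * C   C  D 
 * D   D  E 
   E   E  E 
(> = start, * = accepting)

start=A accept=A,B,C,D A-x->A A-y->B B-x->B B-y->C C-x->C C-y->D D-x->D D-y->E E-x->E E-y->E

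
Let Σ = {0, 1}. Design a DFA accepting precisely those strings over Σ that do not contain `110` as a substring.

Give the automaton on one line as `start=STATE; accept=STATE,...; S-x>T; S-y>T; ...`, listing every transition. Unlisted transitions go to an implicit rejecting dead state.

start=q0; accept=q0,q1,q2; q0-0>q0; q0-1>q1; q1-0>q0; q1-1>q2; q2-0>q3; q2-1>q2; q3-0>q3; q3-1>q3

This is the complement of 'contains `110`'. Use the same substring-matching states — q0 through q3 holding how much of `110` has just been matched — but flip the accepting set: everything except the trap q3 accepts.
        0   1  
>* q0   q0  q1 
 * q1   q0  q2 
 * q2   q3  q2 
   q3   q3  q3 
(> = start, * = accepting)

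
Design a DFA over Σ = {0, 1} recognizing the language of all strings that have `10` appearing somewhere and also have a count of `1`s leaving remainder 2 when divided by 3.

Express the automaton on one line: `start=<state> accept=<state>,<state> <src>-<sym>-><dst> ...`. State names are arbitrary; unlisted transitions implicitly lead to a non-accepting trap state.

start=A accept=E A-0->A A-1->B B-0->C B-1->D C-0->C C-1->E D-0->E D-1->F E-0->E E-1->G F-0->G F-1->B G-0->G G-1->C

Build one automaton per condition and run them in lockstep. The first has 3 states tracking whether and how much of `10` has been seen; the second has 3 states tracking the count of `1`s modulo 3. A product state is a pair (one from each), accepting exactly when both do.
A 7-state machine:
       0  1 
>  A   A  B 
   B   C  D 
   C   C  E 
   D   E  F 
 * E   E  G 
   F   G  B 
   G   G  C 
(> = start, * = accepting)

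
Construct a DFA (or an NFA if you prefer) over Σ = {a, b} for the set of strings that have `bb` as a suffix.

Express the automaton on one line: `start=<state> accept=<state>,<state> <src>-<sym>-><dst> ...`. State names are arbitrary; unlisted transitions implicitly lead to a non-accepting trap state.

start=s0 accept=s2 s0-a->s0 s0-b->s1 s1-a->s0 s1-b->s2 s2-a->s0 s2-b->s2

Let each state record the length of the longest suffix of the input read so far that is also a prefix of `bb`. s1 means the last symbol is `b`; s2 means the last 2 symbols are `bb`. Accept only at s2, where the string currently ends in `bb`.
A 3-state machine:
        a   b  
>  s0   s0  s1 
   s1   s0  s2 
 * s2   s0  s2 
(> = start, * = accepting)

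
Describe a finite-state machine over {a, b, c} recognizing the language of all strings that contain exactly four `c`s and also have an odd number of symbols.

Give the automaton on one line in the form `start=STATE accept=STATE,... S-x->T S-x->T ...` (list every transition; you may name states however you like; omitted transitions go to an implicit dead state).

Handle the two conditions separately and then intersect. One (6 states) tracks the count of `c`s, saturating at 5; the other (2 states) tracks the input length modulo 2. Each combined state is a pair, one component from each; accept when both components accept.
With 12 states:
          a    b    c  
>  s0     s1   s1   s2 
   s1     s0   s0   s3 
   s2     s3   s3   s4 
   s3     s2   s2   s5 
   s4     s5   s5   s6 
   s5     s4   s4   s7 
   s6     s7   s7   s8 
   s7     s6   s6   s9 
   s8     s9   s9  s10 
 * s9     s8   s8  s11 
   s10   s11  s11  s11 
   s11   s10  s10  s10 
(> = start, * = accepting)

start=s0 accept=s9 s0-a->s1 s0-b->s1 s0-c->s2 s1-a->s0 s1-b->s0 s1-c->s3 s2-a->s3 s2-b->s3 s2-c->s4 s3-a->s2 s3-b->s2 s3-c->s5 s4-a->s5 s4-b->s5 s4-c->s6 s5-a->s4 s5-b->s4 s5-c->s7 s6-a->s7 s6-b->s7 s6-c->s8 s7-a->s6 s7-b->s6 s7-c->s9 s8-a->s9 s8-b->s9 s8-c->s10 s9-a->s8 s9-b->s8 s9-c->s11 s10-a->s11 s10-b->s11 s10-c->s11 s11-a->s10 s11-b->s10 s11-c->s10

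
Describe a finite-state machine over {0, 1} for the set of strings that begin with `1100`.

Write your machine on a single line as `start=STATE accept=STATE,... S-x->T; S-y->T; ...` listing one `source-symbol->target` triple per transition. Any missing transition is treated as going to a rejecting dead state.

Check the first 4 symbols one by one: s0 through s3 record how many have matched `1100` so far; any wrong symbol goes to the dead state s5. After all 4 match we enter the accepting sink s4.
6 states suffice.
        0   1  
>  s0   s5  s1 
   s1   s5  s2 
   s2   s3  s5 
   s3   s4  s5 
 * s4   s4  s4 
   s5   s5  s5 
(> = start, * = accepting)

start=s0; accept=s4; s0-0->s5; s0-1->s1; s1-0->s5; s1-1->s2; s2-0->s3; s2-1->s5; s3-0->s4; s3-1->s5; s4-0->s4; s4-1->s4; s5-0->s5; s5-1->s5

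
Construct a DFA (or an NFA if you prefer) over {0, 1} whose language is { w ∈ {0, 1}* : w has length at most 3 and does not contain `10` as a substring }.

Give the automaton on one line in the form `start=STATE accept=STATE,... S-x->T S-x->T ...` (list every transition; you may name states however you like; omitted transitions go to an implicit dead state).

start=q0 accept=q0,q1,q2,q3,q4,q6,q7 q0-0->q1 q0-1->q2 q1-0->q3 q1-1->q4 q2-0->q5 q2-1->q4 q3-0->q6 q3-1->q7 q4-0->q8 q4-1->q7 q5-0->q8 q5-1->q8 q6-0->q9 q6-1->q10 q7-0->q11 q7-1->q10 q8-0->q11 q8-1->q11 q9-0->q9 q9-1->q10 q10-0->q11 q10-1->q10 q11-0->q11 q11-1->q11

Run two small machines in parallel and take their product. One (5 states) tracks the input length, saturating at 4; the other (3 states) tracks partial matches of the forbidden pattern `10`. Each combined state is a pair, one component from each; accept when both components accept.
          0    1  
>* q0     q1   q2 
 * q1     q3   q4 
 * q2     q5   q4 
 * q3     q6   q7 
 * q4     q8   q7 
   q5     q8   q8 
 * q6     q9  q10 
 * q7    q11  q10 
   q8    q11  q11 
   q9     q9  q10 
   q10   q11  q10 
   q11   q11  q11 
(> = start, * = accepting)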